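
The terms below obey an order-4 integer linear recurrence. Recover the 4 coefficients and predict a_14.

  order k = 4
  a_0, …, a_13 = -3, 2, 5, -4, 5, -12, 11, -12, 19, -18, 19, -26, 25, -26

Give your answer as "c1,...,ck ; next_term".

  a_4 = -1·-4 + 0·5 + -1·2 + -1·-3 = 5
  a_5 = -1·5 + 0·-4 + -1·5 + -1·2 = -12
  a_6 = -1·-12 + 0·5 + -1·-4 + -1·5 = 11
  a_7 = -1·11 + 0·-12 + -1·5 + -1·-4 = -12
  a_8 = -1·-12 + 0·11 + -1·-12 + -1·5 = 19
  a_9 = -1·19 + 0·-12 + -1·11 + -1·-12 = -18
  a_10 = -1·-18 + 0·19 + -1·-12 + -1·11 = 19
  a_11 = -1·19 + 0·-18 + -1·19 + -1·-12 = -26
  a_12 = -1·-26 + 0·19 + -1·-18 + -1·19 = 25
  a_13 = -1·25 + 0·-26 + -1·19 + -1·-18 = -26
  a_14 = -1·-26 + 0·25 + -1·-26 + -1·19 = 33

-1,0,-1,-1 ; 33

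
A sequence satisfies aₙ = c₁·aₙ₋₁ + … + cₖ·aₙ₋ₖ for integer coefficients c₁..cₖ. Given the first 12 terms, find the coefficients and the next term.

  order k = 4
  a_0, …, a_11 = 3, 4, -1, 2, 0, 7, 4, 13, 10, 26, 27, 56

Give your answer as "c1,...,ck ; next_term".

  a_4 = 1·2 + 1·-1 + -1·4 + 1·3 = 0
  a_5 = 1·0 + 1·2 + -1·-1 + 1·4 = 7
  a_6 = 1·7 + 1·0 + -1·2 + 1·-1 = 4
  a_7 = 1·4 + 1·7 + -1·0 + 1·2 = 13
  a_8 = 1·13 + 1·4 + -1·7 + 1·0 = 10
  a_9 = 1·10 + 1·13 + -1·4 + 1·7 = 26
  a_10 = 1·26 + 1·10 + -1·13 + 1·4 = 27
  a_11 = 1·27 + 1·26 + -1·10 + 1·13 = 56
  a_12 = 1·56 + 1·27 + -1·26 + 1·10 = 67

1,1,-1,1 ; 67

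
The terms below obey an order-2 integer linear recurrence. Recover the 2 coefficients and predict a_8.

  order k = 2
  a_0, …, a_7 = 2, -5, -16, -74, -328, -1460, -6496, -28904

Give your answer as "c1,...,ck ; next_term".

4,2 ; -128608

  a_2 = 4·-5 + 2·2 = -16
  a_3 = 4·-16 + 2·-5 = -74
  a_4 = 4·-74 + 2·-16 = -328
  a_5 = 4·-328 + 2·-74 = -1460
  a_6 = 4·-1460 + 2·-328 = -6496
  a_7 = 4·-6496 + 2·-1460 = -28904
  a_8 = 4·-28904 + 2·-6496 = -128608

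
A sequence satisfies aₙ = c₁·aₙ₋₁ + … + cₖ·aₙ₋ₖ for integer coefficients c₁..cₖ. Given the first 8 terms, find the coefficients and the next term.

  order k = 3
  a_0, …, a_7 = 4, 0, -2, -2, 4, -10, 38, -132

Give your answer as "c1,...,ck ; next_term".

  a_3 = -3·-2 + 1·0 + -2·4 = -2
  a_4 = -3·-2 + 1·-2 + -2·0 = 4
  a_5 = -3·4 + 1·-2 + -2·-2 = -10
  a_6 = -3·-10 + 1·4 + -2·-2 = 38
  a_7 = -3·38 + 1·-10 + -2·4 = -132
  a_8 = -3·-132 + 1·38 + -2·-10 = 454

-3,1,-2 ; 454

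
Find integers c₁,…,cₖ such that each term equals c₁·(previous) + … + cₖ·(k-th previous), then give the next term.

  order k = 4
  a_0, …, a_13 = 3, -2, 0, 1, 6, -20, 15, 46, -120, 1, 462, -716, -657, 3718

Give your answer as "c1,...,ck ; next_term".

  a_4 = -2·1 + -4·0 + -1·-2 + 2·3 = 6
  a_5 = -2·6 + -4·1 + -1·0 + 2·-2 = -20
  a_6 = -2·-20 + -4·6 + -1·1 + 2·0 = 15
  a_7 = -2·15 + -4·-20 + -1·6 + 2·1 = 46
  a_8 = -2·46 + -4·15 + -1·-20 + 2·6 = -120
  a_9 = -2·-120 + -4·46 + -1·15 + 2·-20 = 1
  a_10 = -2·1 + -4·-120 + -1·46 + 2·15 = 462
  a_11 = -2·462 + -4·1 + -1·-120 + 2·46 = -716
  a_12 = -2·-716 + -4·462 + -1·1 + 2·-120 = -657
  a_13 = -2·-657 + -4·-716 + -1·462 + 2·1 = 3718
  a_14 = -2·3718 + -4·-657 + -1·-716 + 2·462 = -3168

-2,-4,-1,2 ; -3168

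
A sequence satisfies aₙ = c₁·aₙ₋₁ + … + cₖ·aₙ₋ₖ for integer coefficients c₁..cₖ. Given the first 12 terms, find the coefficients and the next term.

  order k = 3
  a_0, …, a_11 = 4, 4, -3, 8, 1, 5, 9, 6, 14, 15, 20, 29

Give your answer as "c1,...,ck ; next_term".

  a_3 = 0·-3 + 1·4 + 1·4 = 8
  a_4 = 0·8 + 1·-3 + 1·4 = 1
  a_5 = 0·1 + 1·8 + 1·-3 = 5
  a_6 = 0·5 + 1·1 + 1·8 = 9
  a_7 = 0·9 + 1·5 + 1·1 = 6
  a_8 = 0·6 + 1·9 + 1·5 = 14
  a_9 = 0·14 + 1·6 + 1·9 = 15
  a_10 = 0·15 + 1·14 + 1·6 = 20
  a_11 = 0·20 + 1·15 + 1·14 = 29
  a_12 = 0·29 + 1·20 + 1·15 = 35

0,1,1 ; 35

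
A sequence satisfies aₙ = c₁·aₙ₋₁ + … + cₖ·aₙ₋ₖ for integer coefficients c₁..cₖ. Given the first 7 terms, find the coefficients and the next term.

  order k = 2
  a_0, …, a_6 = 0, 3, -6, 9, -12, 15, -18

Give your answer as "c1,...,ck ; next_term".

-2,-1 ; 21

  a_2 = -2·3 + -1·0 = -6
  a_3 = -2·-6 + -1·3 = 9
  a_4 = -2·9 + -1·-6 = -12
  a_5 = -2·-12 + -1·9 = 15
  a_6 = -2·15 + -1·-12 = -18
  a_7 = -2·-18 + -1·15 = 21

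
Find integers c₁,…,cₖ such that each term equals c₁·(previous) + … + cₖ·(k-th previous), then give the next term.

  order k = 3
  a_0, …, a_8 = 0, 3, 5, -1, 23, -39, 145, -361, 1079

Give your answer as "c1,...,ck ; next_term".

-2,3,2 ; -2951

  a_3 = -2·5 + 3·3 + 2·0 = -1
  a_4 = -2·-1 + 3·5 + 2·3 = 23
  a_5 = -2·23 + 3·-1 + 2·5 = -39
  a_6 = -2·-39 + 3·23 + 2·-1 = 145
  a_7 = -2·145 + 3·-39 + 2·23 = -361
  a_8 = -2·-361 + 3·145 + 2·-39 = 1079
  a_9 = -2·1079 + 3·-361 + 2·145 = -2951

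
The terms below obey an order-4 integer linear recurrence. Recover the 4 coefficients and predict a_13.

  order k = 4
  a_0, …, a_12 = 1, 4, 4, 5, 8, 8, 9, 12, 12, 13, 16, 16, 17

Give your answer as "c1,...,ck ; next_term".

1,0,1,-1 ; 20

  a_4 = 1·5 + 0·4 + 1·4 + -1·1 = 8
  a_5 = 1·8 + 0·5 + 1·4 + -1·4 = 8
  a_6 = 1·8 + 0·8 + 1·5 + -1·4 = 9
  a_7 = 1·9 + 0·8 + 1·8 + -1·5 = 12
  a_8 = 1·12 + 0·9 + 1·8 + -1·8 = 12
  a_9 = 1·12 + 0·12 + 1·9 + -1·8 = 13
  a_10 = 1·13 + 0·12 + 1·12 + -1·9 = 16
  a_11 = 1·16 + 0·13 + 1·12 + -1·12 = 16
  a_12 = 1·16 + 0·16 + 1·13 + -1·12 = 17
  a_13 = 1·17 + 0·16 + 1·16 + -1·13 = 20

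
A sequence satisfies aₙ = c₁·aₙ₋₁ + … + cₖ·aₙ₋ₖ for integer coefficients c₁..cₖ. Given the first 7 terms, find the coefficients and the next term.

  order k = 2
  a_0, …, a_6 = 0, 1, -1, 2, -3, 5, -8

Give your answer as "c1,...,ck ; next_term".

-1,1 ; 13

  a_2 = -1·1 + 1·0 = -1
  a_3 = -1·-1 + 1·1 = 2
  a_4 = -1·2 + 1·-1 = -3
  a_5 = -1·-3 + 1·2 = 5
  a_6 = -1·5 + 1·-3 = -8
  a_7 = -1·-8 + 1·5 = 13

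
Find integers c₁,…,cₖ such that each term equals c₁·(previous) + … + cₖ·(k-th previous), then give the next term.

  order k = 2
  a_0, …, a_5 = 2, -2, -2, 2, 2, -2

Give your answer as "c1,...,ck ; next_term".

0,-1 ; -2

  a_2 = 0·-2 + -1·2 = -2
  a_3 = 0·-2 + -1·-2 = 2
  a_4 = 0·2 + -1·-2 = 2
  a_5 = 0·2 + -1·2 = -2
  a_6 = 0·-2 + -1·2 = -2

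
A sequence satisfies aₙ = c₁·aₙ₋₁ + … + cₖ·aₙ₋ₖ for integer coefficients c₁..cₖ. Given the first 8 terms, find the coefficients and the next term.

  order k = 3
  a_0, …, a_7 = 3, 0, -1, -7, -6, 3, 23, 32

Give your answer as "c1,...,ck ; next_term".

  a_3 = 1·-1 + -1·0 + -2·3 = -7
  a_4 = 1·-7 + -1·-1 + -2·0 = -6
  a_5 = 1·-6 + -1·-7 + -2·-1 = 3
  a_6 = 1·3 + -1·-6 + -2·-7 = 23
  a_7 = 1·23 + -1·3 + -2·-6 = 32
  a_8 = 1·32 + -1·23 + -2·3 = 3

1,-1,-2 ; 3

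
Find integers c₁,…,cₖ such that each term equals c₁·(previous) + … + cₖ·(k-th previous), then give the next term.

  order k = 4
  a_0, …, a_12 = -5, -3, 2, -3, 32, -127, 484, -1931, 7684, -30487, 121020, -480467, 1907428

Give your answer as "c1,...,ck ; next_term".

-4,-1,-4,-2 ; -7572351

  a_4 = -4·-3 + -1·2 + -4·-3 + -2·-5 = 32
  a_5 = -4·32 + -1·-3 + -4·2 + -2·-3 = -127
  a_6 = -4·-127 + -1·32 + -4·-3 + -2·2 = 484
  a_7 = -4·484 + -1·-127 + -4·32 + -2·-3 = -1931
  a_8 = -4·-1931 + -1·484 + -4·-127 + -2·32 = 7684
  a_9 = -4·7684 + -1·-1931 + -4·484 + -2·-127 = -30487
  a_10 = -4·-30487 + -1·7684 + -4·-1931 + -2·484 = 121020
  a_11 = -4·121020 + -1·-30487 + -4·7684 + -2·-1931 = -480467
  a_12 = -4·-480467 + -1·121020 + -4·-30487 + -2·7684 = 1907428
  a_13 = -4·1907428 + -1·-480467 + -4·121020 + -2·-30487 = -7572351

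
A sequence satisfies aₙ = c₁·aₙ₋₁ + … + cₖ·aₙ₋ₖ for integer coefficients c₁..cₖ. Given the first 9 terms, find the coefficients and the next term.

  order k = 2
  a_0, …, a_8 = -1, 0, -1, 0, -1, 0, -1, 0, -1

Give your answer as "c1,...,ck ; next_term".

0,1 ; 0

  a_2 = 0·0 + 1·-1 = -1
  a_3 = 0·-1 + 1·0 = 0
  a_4 = 0·0 + 1·-1 = -1
  a_5 = 0·-1 + 1·0 = 0
  a_6 = 0·0 + 1·-1 = -1
  a_7 = 0·-1 + 1·0 = 0
  a_8 = 0·0 + 1·-1 = -1
  a_9 = 0·-1 + 1·0 = 0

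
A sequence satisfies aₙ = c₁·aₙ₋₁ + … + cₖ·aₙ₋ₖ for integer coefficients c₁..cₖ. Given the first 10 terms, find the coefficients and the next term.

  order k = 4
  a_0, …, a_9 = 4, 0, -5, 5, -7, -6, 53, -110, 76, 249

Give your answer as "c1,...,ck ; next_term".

  a_4 = -2·5 + -3·-5 + 1·0 + -3·4 = -7
  a_5 = -2·-7 + -3·5 + 1·-5 + -3·0 = -6
  a_6 = -2·-6 + -3·-7 + 1·5 + -3·-5 = 53
  a_7 = -2·53 + -3·-6 + 1·-7 + -3·5 = -110
  a_8 = -2·-110 + -3·53 + 1·-6 + -3·-7 = 76
  a_9 = -2·76 + -3·-110 + 1·53 + -3·-6 = 249
  a_10 = -2·249 + -3·76 + 1·-110 + -3·53 = -995

-2,-3,1,-3 ; -995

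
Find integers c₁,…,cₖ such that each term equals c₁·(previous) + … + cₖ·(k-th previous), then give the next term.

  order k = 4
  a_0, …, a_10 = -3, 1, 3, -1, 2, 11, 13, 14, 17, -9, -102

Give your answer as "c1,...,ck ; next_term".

3,-3,2,-4 ; -301

  a_4 = 3·-1 + -3·3 + 2·1 + -4·-3 = 2
  a_5 = 3·2 + -3·-1 + 2·3 + -4·1 = 11
  a_6 = 3·11 + -3·2 + 2·-1 + -4·3 = 13
  a_7 = 3·13 + -3·11 + 2·2 + -4·-1 = 14
  a_8 = 3·14 + -3·13 + 2·11 + -4·2 = 17
  a_9 = 3·17 + -3·14 + 2·13 + -4·11 = -9
  a_10 = 3·-9 + -3·17 + 2·14 + -4·13 = -102
  a_11 = 3·-102 + -3·-9 + 2·17 + -4·14 = -301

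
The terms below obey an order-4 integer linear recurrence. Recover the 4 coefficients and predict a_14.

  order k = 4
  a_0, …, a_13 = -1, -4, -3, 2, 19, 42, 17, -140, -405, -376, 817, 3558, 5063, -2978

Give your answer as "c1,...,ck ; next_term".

  a_4 = 2·2 + -4·-3 + 0·-4 + -3·-1 = 19
  a_5 = 2·19 + -4·2 + 0·-3 + -3·-4 = 42
  a_6 = 2·42 + -4·19 + 0·2 + -3·-3 = 17
  a_7 = 2·17 + -4·42 + 0·19 + -3·2 = -140
  a_8 = 2·-140 + -4·17 + 0·42 + -3·19 = -405
  a_9 = 2·-405 + -4·-140 + 0·17 + -3·42 = -376
  a_10 = 2·-376 + -4·-405 + 0·-140 + -3·17 = 817
  a_11 = 2·817 + -4·-376 + 0·-405 + -3·-140 = 3558
  a_12 = 2·3558 + -4·817 + 0·-376 + -3·-405 = 5063
  a_13 = 2·5063 + -4·3558 + 0·817 + -3·-376 = -2978
  a_14 = 2·-2978 + -4·5063 + 0·3558 + -3·817 = -28659

2,-4,0,-3 ; -28659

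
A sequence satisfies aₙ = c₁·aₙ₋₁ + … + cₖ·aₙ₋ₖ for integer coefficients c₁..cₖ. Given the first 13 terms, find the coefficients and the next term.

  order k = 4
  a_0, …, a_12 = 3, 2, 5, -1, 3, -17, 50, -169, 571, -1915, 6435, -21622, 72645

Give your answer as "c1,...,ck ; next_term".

-3,1,-1,-1 ; -244077

  a_4 = -3·-1 + 1·5 + -1·2 + -1·3 = 3
  a_5 = -3·3 + 1·-1 + -1·5 + -1·2 = -17
  a_6 = -3·-17 + 1·3 + -1·-1 + -1·5 = 50
  a_7 = -3·50 + 1·-17 + -1·3 + -1·-1 = -169
  a_8 = -3·-169 + 1·50 + -1·-17 + -1·3 = 571
  a_9 = -3·571 + 1·-169 + -1·50 + -1·-17 = -1915
  a_10 = -3·-1915 + 1·571 + -1·-169 + -1·50 = 6435
  a_11 = -3·6435 + 1·-1915 + -1·571 + -1·-169 = -21622
  a_12 = -3·-21622 + 1·6435 + -1·-1915 + -1·571 = 72645
  a_13 = -3·72645 + 1·-21622 + -1·6435 + -1·-1915 = -244077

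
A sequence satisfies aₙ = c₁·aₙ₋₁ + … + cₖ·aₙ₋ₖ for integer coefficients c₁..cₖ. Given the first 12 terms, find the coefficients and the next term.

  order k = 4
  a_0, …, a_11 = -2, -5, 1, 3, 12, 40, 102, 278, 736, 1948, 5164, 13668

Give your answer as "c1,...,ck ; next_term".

  a_4 = 2·3 + 2·1 + 0·-5 + -2·-2 = 12
  a_5 = 2·12 + 2·3 + 0·1 + -2·-5 = 40
  a_6 = 2·40 + 2·12 + 0·3 + -2·1 = 102
  a_7 = 2·102 + 2·40 + 0·12 + -2·3 = 278
  a_8 = 2·278 + 2·102 + 0·40 + -2·12 = 736
  a_9 = 2·736 + 2·278 + 0·102 + -2·40 = 1948
  a_10 = 2·1948 + 2·736 + 0·278 + -2·102 = 5164
  a_11 = 2·5164 + 2·1948 + 0·736 + -2·278 = 13668
  a_12 = 2·13668 + 2·5164 + 0·1948 + -2·736 = 36192

2,2,0,-2 ; 36192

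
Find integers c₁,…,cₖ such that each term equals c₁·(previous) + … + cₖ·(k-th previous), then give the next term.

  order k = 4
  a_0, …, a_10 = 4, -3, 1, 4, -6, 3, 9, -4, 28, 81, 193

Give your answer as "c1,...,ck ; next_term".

2,2,4,-1 ; 664

  a_4 = 2·4 + 2·1 + 4·-3 + -1·4 = -6
  a_5 = 2·-6 + 2·4 + 4·1 + -1·-3 = 3
  a_6 = 2·3 + 2·-6 + 4·4 + -1·1 = 9
  a_7 = 2·9 + 2·3 + 4·-6 + -1·4 = -4
  a_8 = 2·-4 + 2·9 + 4·3 + -1·-6 = 28
  a_9 = 2·28 + 2·-4 + 4·9 + -1·3 = 81
  a_10 = 2·81 + 2·28 + 4·-4 + -1·9 = 193
  a_11 = 2·193 + 2·81 + 4·28 + -1·-4 = 664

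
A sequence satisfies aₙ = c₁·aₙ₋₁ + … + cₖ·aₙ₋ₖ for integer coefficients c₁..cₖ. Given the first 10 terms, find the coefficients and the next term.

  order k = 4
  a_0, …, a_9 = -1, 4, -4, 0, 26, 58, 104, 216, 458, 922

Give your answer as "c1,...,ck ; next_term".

  a_4 = 3·0 + -3·-4 + 3·4 + -2·-1 = 26
  a_5 = 3·26 + -3·0 + 3·-4 + -2·4 = 58
  a_6 = 3·58 + -3·26 + 3·0 + -2·-4 = 104
  a_7 = 3·104 + -3·58 + 3·26 + -2·0 = 216
  a_8 = 3·216 + -3·104 + 3·58 + -2·26 = 458
  a_9 = 3·458 + -3·216 + 3·104 + -2·58 = 922
  a_10 = 3·922 + -3·458 + 3·216 + -2·104 = 1832

3,-3,3,-2 ; 1832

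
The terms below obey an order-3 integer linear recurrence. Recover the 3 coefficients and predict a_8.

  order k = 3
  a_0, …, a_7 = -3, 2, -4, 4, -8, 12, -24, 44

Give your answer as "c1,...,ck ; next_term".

  a_3 = -2·-4 + 1·2 + 2·-3 = 4
  a_4 = -2·4 + 1·-4 + 2·2 = -8
  a_5 = -2·-8 + 1·4 + 2·-4 = 12
  a_6 = -2·12 + 1·-8 + 2·4 = -24
  a_7 = -2·-24 + 1·12 + 2·-8 = 44
  a_8 = -2·44 + 1·-24 + 2·12 = -88

-2,1,2 ; -88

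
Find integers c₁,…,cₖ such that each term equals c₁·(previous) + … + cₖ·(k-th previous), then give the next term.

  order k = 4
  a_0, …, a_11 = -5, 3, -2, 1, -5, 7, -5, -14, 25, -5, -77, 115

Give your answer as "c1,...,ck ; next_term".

-1,-1,3,3 ; 22

  a_4 = -1·1 + -1·-2 + 3·3 + 3·-5 = -5
  a_5 = -1·-5 + -1·1 + 3·-2 + 3·3 = 7
  a_6 = -1·7 + -1·-5 + 3·1 + 3·-2 = -5
  a_7 = -1·-5 + -1·7 + 3·-5 + 3·1 = -14
  a_8 = -1·-14 + -1·-5 + 3·7 + 3·-5 = 25
  a_9 = -1·25 + -1·-14 + 3·-5 + 3·7 = -5
  a_10 = -1·-5 + -1·25 + 3·-14 + 3·-5 = -77
  a_11 = -1·-77 + -1·-5 + 3·25 + 3·-14 = 115
  a_12 = -1·115 + -1·-77 + 3·-5 + 3·25 = 22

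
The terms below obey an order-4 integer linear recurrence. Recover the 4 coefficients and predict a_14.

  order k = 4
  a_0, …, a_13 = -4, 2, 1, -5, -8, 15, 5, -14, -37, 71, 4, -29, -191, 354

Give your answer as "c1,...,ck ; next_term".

-1,-1,-2,2 ; -97

  a_4 = -1·-5 + -1·1 + -2·2 + 2·-4 = -8
  a_5 = -1·-8 + -1·-5 + -2·1 + 2·2 = 15
  a_6 = -1·15 + -1·-8 + -2·-5 + 2·1 = 5
  a_7 = -1·5 + -1·15 + -2·-8 + 2·-5 = -14
  a_8 = -1·-14 + -1·5 + -2·15 + 2·-8 = -37
  a_9 = -1·-37 + -1·-14 + -2·5 + 2·15 = 71
  a_10 = -1·71 + -1·-37 + -2·-14 + 2·5 = 4
  a_11 = -1·4 + -1·71 + -2·-37 + 2·-14 = -29
  a_12 = -1·-29 + -1·4 + -2·71 + 2·-37 = -191
  a_13 = -1·-191 + -1·-29 + -2·4 + 2·71 = 354
  a_14 = -1·354 + -1·-191 + -2·-29 + 2·4 = -97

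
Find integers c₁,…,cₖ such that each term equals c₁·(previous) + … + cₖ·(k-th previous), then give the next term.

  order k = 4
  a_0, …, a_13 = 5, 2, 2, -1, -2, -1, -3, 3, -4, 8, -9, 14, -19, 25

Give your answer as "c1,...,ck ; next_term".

  a_4 = -1·-1 + 1·2 + 0·2 + -1·5 = -2
  a_5 = -1·-2 + 1·-1 + 0·2 + -1·2 = -1
  a_6 = -1·-1 + 1·-2 + 0·-1 + -1·2 = -3
  a_7 = -1·-3 + 1·-1 + 0·-2 + -1·-1 = 3
  a_8 = -1·3 + 1·-3 + 0·-1 + -1·-2 = -4
  a_9 = -1·-4 + 1·3 + 0·-3 + -1·-1 = 8
  a_10 = -1·8 + 1·-4 + 0·3 + -1·-3 = -9
  a_11 = -1·-9 + 1·8 + 0·-4 + -1·3 = 14
  a_12 = -1·14 + 1·-9 + 0·8 + -1·-4 = -19
  a_13 = -1·-19 + 1·14 + 0·-9 + -1·8 = 25
  a_14 = -1·25 + 1·-19 + 0·14 + -1·-9 = -35

-1,1,0,-1 ; -35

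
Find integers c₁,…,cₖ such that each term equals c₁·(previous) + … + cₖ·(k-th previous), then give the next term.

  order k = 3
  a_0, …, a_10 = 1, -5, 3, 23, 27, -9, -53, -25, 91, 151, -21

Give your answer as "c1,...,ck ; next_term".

  a_3 = 2·3 + -3·-5 + 2·1 = 23
  a_4 = 2·23 + -3·3 + 2·-5 = 27
  a_5 = 2·27 + -3·23 + 2·3 = -9
  a_6 = 2·-9 + -3·27 + 2·23 = -53
  a_7 = 2·-53 + -3·-9 + 2·27 = -25
  a_8 = 2·-25 + -3·-53 + 2·-9 = 91
  a_9 = 2·91 + -3·-25 + 2·-53 = 151
  a_10 = 2·151 + -3·91 + 2·-25 = -21
  a_11 = 2·-21 + -3·151 + 2·91 = -313

2,-3,2 ; -313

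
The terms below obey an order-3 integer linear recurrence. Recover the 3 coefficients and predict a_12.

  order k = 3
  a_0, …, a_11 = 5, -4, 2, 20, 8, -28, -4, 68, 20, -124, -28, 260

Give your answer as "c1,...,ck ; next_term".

1,-2,2 ; 68

  a_3 = 1·2 + -2·-4 + 2·5 = 20
  a_4 = 1·20 + -2·2 + 2·-4 = 8
  a_5 = 1·8 + -2·20 + 2·2 = -28
  a_6 = 1·-28 + -2·8 + 2·20 = -4
  a_7 = 1·-4 + -2·-28 + 2·8 = 68
  a_8 = 1·68 + -2·-4 + 2·-28 = 20
  a_9 = 1·20 + -2·68 + 2·-4 = -124
  a_10 = 1·-124 + -2·20 + 2·68 = -28
  a_11 = 1·-28 + -2·-124 + 2·20 = 260
  a_12 = 1·260 + -2·-28 + 2·-124 = 68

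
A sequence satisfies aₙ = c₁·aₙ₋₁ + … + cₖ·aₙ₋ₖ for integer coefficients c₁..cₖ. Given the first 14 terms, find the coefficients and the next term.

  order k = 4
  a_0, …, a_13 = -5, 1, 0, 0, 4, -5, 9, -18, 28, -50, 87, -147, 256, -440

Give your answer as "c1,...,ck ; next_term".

  a_4 = -1·0 + 1·0 + -1·1 + -1·-5 = 4
  a_5 = -1·4 + 1·0 + -1·0 + -1·1 = -5
  a_6 = -1·-5 + 1·4 + -1·0 + -1·0 = 9
  a_7 = -1·9 + 1·-5 + -1·4 + -1·0 = -18
  a_8 = -1·-18 + 1·9 + -1·-5 + -1·4 = 28
  a_9 = -1·28 + 1·-18 + -1·9 + -1·-5 = -50
  a_10 = -1·-50 + 1·28 + -1·-18 + -1·9 = 87
  a_11 = -1·87 + 1·-50 + -1·28 + -1·-18 = -147
  a_12 = -1·-147 + 1·87 + -1·-50 + -1·28 = 256
  a_13 = -1·256 + 1·-147 + -1·87 + -1·-50 = -440
  a_14 = -1·-440 + 1·256 + -1·-147 + -1·87 = 756

-1,1,-1,-1 ; 756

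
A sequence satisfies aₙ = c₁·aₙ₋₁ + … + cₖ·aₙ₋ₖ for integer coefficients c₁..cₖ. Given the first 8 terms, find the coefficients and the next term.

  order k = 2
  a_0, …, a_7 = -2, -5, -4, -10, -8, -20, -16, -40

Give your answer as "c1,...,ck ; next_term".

0,2 ; -32

  a_2 = 0·-5 + 2·-2 = -4
  a_3 = 0·-4 + 2·-5 = -10
  a_4 = 0·-10 + 2·-4 = -8
  a_5 = 0·-8 + 2·-10 = -20
  a_6 = 0·-20 + 2·-8 = -16
  a_7 = 0·-16 + 2·-20 = -40
  a_8 = 0·-40 + 2·-16 = -32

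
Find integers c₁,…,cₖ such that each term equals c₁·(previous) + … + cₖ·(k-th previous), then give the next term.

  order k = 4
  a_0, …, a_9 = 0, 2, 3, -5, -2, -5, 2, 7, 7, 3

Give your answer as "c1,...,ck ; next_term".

  a_4 = 0·-5 + 0·3 + -1·2 + -1·0 = -2
  a_5 = 0·-2 + 0·-5 + -1·3 + -1·2 = -5
  a_6 = 0·-5 + 0·-2 + -1·-5 + -1·3 = 2
  a_7 = 0·2 + 0·-5 + -1·-2 + -1·-5 = 7
  a_8 = 0·7 + 0·2 + -1·-5 + -1·-2 = 7
  a_9 = 0·7 + 0·7 + -1·2 + -1·-5 = 3
  a_10 = 0·3 + 0·7 + -1·7 + -1·2 = -9

0,0,-1,-1 ; -9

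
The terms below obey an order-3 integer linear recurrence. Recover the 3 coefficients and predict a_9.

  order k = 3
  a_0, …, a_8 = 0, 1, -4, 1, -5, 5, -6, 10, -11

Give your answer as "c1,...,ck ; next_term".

  a_3 = 0·-4 + 1·1 + -1·0 = 1
  a_4 = 0·1 + 1·-4 + -1·1 = -5
  a_5 = 0·-5 + 1·1 + -1·-4 = 5
  a_6 = 0·5 + 1·-5 + -1·1 = -6
  a_7 = 0·-6 + 1·5 + -1·-5 = 10
  a_8 = 0·10 + 1·-6 + -1·5 = -11
  a_9 = 0·-11 + 1·10 + -1·-6 = 16

0,1,-1 ; 16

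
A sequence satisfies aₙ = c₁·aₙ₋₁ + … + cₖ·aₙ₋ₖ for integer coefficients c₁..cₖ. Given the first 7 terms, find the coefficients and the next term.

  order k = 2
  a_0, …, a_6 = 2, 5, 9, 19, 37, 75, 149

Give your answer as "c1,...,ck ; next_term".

1,2 ; 299

  a_2 = 1·5 + 2·2 = 9
  a_3 = 1·9 + 2·5 = 19
  a_4 = 1·19 + 2·9 = 37
  a_5 = 1·37 + 2·19 = 75
  a_6 = 1·75 + 2·37 = 149
  a_7 = 1·149 + 2·75 = 299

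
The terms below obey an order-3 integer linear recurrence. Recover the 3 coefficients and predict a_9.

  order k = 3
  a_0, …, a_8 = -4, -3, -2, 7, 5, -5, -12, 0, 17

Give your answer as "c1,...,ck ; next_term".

  a_3 = 0·-2 + -1·-3 + -1·-4 = 7
  a_4 = 0·7 + -1·-2 + -1·-3 = 5
  a_5 = 0·5 + -1·7 + -1·-2 = -5
  a_6 = 0·-5 + -1·5 + -1·7 = -12
  a_7 = 0·-12 + -1·-5 + -1·5 = 0
  a_8 = 0·0 + -1·-12 + -1·-5 = 17
  a_9 = 0·17 + -1·0 + -1·-12 = 12

0,-1,-1 ; 12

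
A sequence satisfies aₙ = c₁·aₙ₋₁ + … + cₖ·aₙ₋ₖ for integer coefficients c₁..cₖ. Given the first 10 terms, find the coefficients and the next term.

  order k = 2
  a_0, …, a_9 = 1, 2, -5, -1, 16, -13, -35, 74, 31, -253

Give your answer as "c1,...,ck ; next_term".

  a_2 = -1·2 + -3·1 = -5
  a_3 = -1·-5 + -3·2 = -1
  a_4 = -1·-1 + -3·-5 = 16
  a_5 = -1·16 + -3·-1 = -13
  a_6 = -1·-13 + -3·16 = -35
  a_7 = -1·-35 + -3·-13 = 74
  a_8 = -1·74 + -3·-35 = 31
  a_9 = -1·31 + -3·74 = -253
  a_10 = -1·-253 + -3·31 = 160

-1,-3 ; 160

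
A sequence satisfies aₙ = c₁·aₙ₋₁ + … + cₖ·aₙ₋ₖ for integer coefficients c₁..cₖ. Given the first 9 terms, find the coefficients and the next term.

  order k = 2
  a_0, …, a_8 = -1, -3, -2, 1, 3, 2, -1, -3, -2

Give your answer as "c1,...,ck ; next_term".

1,-1 ; 1

  a_2 = 1·-3 + -1·-1 = -2
  a_3 = 1·-2 + -1·-3 = 1
  a_4 = 1·1 + -1·-2 = 3
  a_5 = 1·3 + -1·1 = 2
  a_6 = 1·2 + -1·3 = -1
  a_7 = 1·-1 + -1·2 = -3
  a_8 = 1·-3 + -1·-1 = -2
  a_9 = 1·-2 + -1·-3 = 1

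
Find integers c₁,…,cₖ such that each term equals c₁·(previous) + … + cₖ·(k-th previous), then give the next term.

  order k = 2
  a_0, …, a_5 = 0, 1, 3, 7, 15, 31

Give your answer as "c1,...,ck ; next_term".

  a_2 = 3·1 + -2·0 = 3
  a_3 = 3·3 + -2·1 = 7
  a_4 = 3·7 + -2·3 = 15
  a_5 = 3·15 + -2·7 = 31
  a_6 = 3·31 + -2·15 = 63

3,-2 ; 63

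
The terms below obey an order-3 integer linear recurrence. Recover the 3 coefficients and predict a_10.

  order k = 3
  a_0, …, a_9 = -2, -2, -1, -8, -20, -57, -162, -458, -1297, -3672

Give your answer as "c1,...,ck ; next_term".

  a_3 = 2·-1 + 2·-2 + 1·-2 = -8
  a_4 = 2·-8 + 2·-1 + 1·-2 = -20
  a_5 = 2·-20 + 2·-8 + 1·-1 = -57
  a_6 = 2·-57 + 2·-20 + 1·-8 = -162
  a_7 = 2·-162 + 2·-57 + 1·-20 = -458
  a_8 = 2·-458 + 2·-162 + 1·-57 = -1297
  a_9 = 2·-1297 + 2·-458 + 1·-162 = -3672
  a_10 = 2·-3672 + 2·-1297 + 1·-458 = -10396

2,2,1 ; -10396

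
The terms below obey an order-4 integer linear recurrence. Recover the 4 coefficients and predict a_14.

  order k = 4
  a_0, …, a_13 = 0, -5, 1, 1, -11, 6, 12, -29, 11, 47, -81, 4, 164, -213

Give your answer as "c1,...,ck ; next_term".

0,-1,2,-1 ; -75

  a_4 = 0·1 + -1·1 + 2·-5 + -1·0 = -11
  a_5 = 0·-11 + -1·1 + 2·1 + -1·-5 = 6
  a_6 = 0·6 + -1·-11 + 2·1 + -1·1 = 12
  a_7 = 0·12 + -1·6 + 2·-11 + -1·1 = -29
  a_8 = 0·-29 + -1·12 + 2·6 + -1·-11 = 11
  a_9 = 0·11 + -1·-29 + 2·12 + -1·6 = 47
  a_10 = 0·47 + -1·11 + 2·-29 + -1·12 = -81
  a_11 = 0·-81 + -1·47 + 2·11 + -1·-29 = 4
  a_12 = 0·4 + -1·-81 + 2·47 + -1·11 = 164
  a_13 = 0·164 + -1·4 + 2·-81 + -1·47 = -213
  a_14 = 0·-213 + -1·164 + 2·4 + -1·-81 = -75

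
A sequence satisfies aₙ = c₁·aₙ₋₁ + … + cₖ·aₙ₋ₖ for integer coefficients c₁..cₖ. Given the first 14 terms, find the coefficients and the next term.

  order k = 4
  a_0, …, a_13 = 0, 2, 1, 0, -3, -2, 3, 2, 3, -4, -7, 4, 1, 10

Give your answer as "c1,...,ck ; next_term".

  a_4 = -1·0 + -1·1 + -1·2 + -2·0 = -3
  a_5 = -1·-3 + -1·0 + -1·1 + -2·2 = -2
  a_6 = -1·-2 + -1·-3 + -1·0 + -2·1 = 3
  a_7 = -1·3 + -1·-2 + -1·-3 + -2·0 = 2
  a_8 = -1·2 + -1·3 + -1·-2 + -2·-3 = 3
  a_9 = -1·3 + -1·2 + -1·3 + -2·-2 = -4
  a_10 = -1·-4 + -1·3 + -1·2 + -2·3 = -7
  a_11 = -1·-7 + -1·-4 + -1·3 + -2·2 = 4
  a_12 = -1·4 + -1·-7 + -1·-4 + -2·3 = 1
  a_13 = -1·1 + -1·4 + -1·-7 + -2·-4 = 10
  a_14 = -1·10 + -1·1 + -1·4 + -2·-7 = -1

-1,-1,-1,-2 ; -1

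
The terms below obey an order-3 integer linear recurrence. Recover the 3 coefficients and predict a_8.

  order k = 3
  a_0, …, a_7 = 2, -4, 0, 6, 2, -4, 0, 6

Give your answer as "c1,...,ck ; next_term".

1,-1,1 ; 2

  a_3 = 1·0 + -1·-4 + 1·2 = 6
  a_4 = 1·6 + -1·0 + 1·-4 = 2
  a_5 = 1·2 + -1·6 + 1·0 = -4
  a_6 = 1·-4 + -1·2 + 1·6 = 0
  a_7 = 1·0 + -1·-4 + 1·2 = 6
  a_8 = 1·6 + -1·0 + 1·-4 = 2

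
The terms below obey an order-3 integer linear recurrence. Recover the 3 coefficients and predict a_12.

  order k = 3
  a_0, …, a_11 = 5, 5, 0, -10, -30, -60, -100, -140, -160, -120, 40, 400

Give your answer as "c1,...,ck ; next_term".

2,0,-2 ; 1040

  a_3 = 2·0 + 0·5 + -2·5 = -10
  a_4 = 2·-10 + 0·0 + -2·5 = -30
  a_5 = 2·-30 + 0·-10 + -2·0 = -60
  a_6 = 2·-60 + 0·-30 + -2·-10 = -100
  a_7 = 2·-100 + 0·-60 + -2·-30 = -140
  a_8 = 2·-140 + 0·-100 + -2·-60 = -160
  a_9 = 2·-160 + 0·-140 + -2·-100 = -120
  a_10 = 2·-120 + 0·-160 + -2·-140 = 40
  a_11 = 2·40 + 0·-120 + -2·-160 = 400
  a_12 = 2·400 + 0·40 + -2·-120 = 1040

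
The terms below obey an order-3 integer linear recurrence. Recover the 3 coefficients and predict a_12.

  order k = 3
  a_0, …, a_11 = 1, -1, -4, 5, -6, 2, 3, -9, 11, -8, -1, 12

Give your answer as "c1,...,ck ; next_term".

-1,0,1 ; -20

  a_3 = -1·-4 + 0·-1 + 1·1 = 5
  a_4 = -1·5 + 0·-4 + 1·-1 = -6
  a_5 = -1·-6 + 0·5 + 1·-4 = 2
  a_6 = -1·2 + 0·-6 + 1·5 = 3
  a_7 = -1·3 + 0·2 + 1·-6 = -9
  a_8 = -1·-9 + 0·3 + 1·2 = 11
  a_9 = -1·11 + 0·-9 + 1·3 = -8
  a_10 = -1·-8 + 0·11 + 1·-9 = -1
  a_11 = -1·-1 + 0·-8 + 1·11 = 12
  a_12 = -1·12 + 0·-1 + 1·-8 = -20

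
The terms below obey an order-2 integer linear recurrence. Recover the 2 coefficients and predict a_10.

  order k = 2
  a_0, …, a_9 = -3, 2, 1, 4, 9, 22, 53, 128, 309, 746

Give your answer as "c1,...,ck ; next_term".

2,1 ; 1801

  a_2 = 2·2 + 1·-3 = 1
  a_3 = 2·1 + 1·2 = 4
  a_4 = 2·4 + 1·1 = 9
  a_5 = 2·9 + 1·4 = 22
  a_6 = 2·22 + 1·9 = 53
  a_7 = 2·53 + 1·22 = 128
  a_8 = 2·128 + 1·53 = 309
  a_9 = 2·309 + 1·128 = 746
  a_10 = 2·746 + 1·309 = 1801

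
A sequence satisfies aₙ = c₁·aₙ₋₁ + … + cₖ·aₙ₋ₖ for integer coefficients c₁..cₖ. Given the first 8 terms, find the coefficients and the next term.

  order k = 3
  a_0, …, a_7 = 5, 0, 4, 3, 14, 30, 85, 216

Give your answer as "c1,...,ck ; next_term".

2,2,-1 ; 572

  a_3 = 2·4 + 2·0 + -1·5 = 3
  a_4 = 2·3 + 2·4 + -1·0 = 14
  a_5 = 2·14 + 2·3 + -1·4 = 30
  a_6 = 2·30 + 2·14 + -1·3 = 85
  a_7 = 2·85 + 2·30 + -1·14 = 216
  a_8 = 2·216 + 2·85 + -1·30 = 572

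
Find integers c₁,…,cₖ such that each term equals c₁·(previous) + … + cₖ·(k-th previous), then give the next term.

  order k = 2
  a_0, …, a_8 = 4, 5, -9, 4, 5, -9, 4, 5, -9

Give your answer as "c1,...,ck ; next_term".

-1,-1 ; 4

  a_2 = -1·5 + -1·4 = -9
  a_3 = -1·-9 + -1·5 = 4
  a_4 = -1·4 + -1·-9 = 5
  a_5 = -1·5 + -1·4 = -9
  a_6 = -1·-9 + -1·5 = 4
  a_7 = -1·4 + -1·-9 = 5
  a_8 = -1·5 + -1·4 = -9
  a_9 = -1·-9 + -1·5 = 4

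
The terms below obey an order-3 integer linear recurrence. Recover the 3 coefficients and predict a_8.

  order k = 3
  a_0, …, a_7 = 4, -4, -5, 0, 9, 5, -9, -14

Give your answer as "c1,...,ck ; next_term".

0,-1,-1 ; 4

  a_3 = 0·-5 + -1·-4 + -1·4 = 0
  a_4 = 0·0 + -1·-5 + -1·-4 = 9
  a_5 = 0·9 + -1·0 + -1·-5 = 5
  a_6 = 0·5 + -1·9 + -1·0 = -9
  a_7 = 0·-9 + -1·5 + -1·9 = -14
  a_8 = 0·-14 + -1·-9 + -1·5 = 4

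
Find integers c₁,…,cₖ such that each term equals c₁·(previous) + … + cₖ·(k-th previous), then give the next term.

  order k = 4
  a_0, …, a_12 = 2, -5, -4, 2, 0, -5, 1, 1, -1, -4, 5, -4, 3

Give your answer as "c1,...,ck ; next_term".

  a_4 = -1·2 + 0·-4 + 0·-5 + 1·2 = 0
  a_5 = -1·0 + 0·2 + 0·-4 + 1·-5 = -5
  a_6 = -1·-5 + 0·0 + 0·2 + 1·-4 = 1
  a_7 = -1·1 + 0·-5 + 0·0 + 1·2 = 1
  a_8 = -1·1 + 0·1 + 0·-5 + 1·0 = -1
  a_9 = -1·-1 + 0·1 + 0·1 + 1·-5 = -4
  a_10 = -1·-4 + 0·-1 + 0·1 + 1·1 = 5
  a_11 = -1·5 + 0·-4 + 0·-1 + 1·1 = -4
  a_12 = -1·-4 + 0·5 + 0·-4 + 1·-1 = 3
  a_13 = -1·3 + 0·-4 + 0·5 + 1·-4 = -7

-1,0,0,1 ; -7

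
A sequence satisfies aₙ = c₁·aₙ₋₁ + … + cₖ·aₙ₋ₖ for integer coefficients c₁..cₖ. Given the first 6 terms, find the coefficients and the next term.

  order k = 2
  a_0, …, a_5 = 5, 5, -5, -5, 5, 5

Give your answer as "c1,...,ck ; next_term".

  a_2 = 0·5 + -1·5 = -5
  a_3 = 0·-5 + -1·5 = -5
  a_4 = 0·-5 + -1·-5 = 5
  a_5 = 0·5 + -1·-5 = 5
  a_6 = 0·5 + -1·5 = -5

0,-1 ; -5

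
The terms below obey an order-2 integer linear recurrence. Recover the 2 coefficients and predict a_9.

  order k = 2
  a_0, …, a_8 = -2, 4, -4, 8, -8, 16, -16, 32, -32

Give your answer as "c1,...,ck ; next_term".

  a_2 = 0·4 + 2·-2 = -4
  a_3 = 0·-4 + 2·4 = 8
  a_4 = 0·8 + 2·-4 = -8
  a_5 = 0·-8 + 2·8 = 16
  a_6 = 0·16 + 2·-8 = -16
  a_7 = 0·-16 + 2·16 = 32
  a_8 = 0·32 + 2·-16 = -32
  a_9 = 0·-32 + 2·32 = 64

0,2 ; 64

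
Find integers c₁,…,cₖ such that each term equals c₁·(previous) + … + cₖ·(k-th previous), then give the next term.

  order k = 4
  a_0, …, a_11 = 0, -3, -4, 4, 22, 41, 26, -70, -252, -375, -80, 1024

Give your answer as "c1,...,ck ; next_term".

  a_4 = 2·4 + -2·-4 + -2·-3 + 1·0 = 22
  a_5 = 2·22 + -2·4 + -2·-4 + 1·-3 = 41
  a_6 = 2·41 + -2·22 + -2·4 + 1·-4 = 26
  a_7 = 2·26 + -2·41 + -2·22 + 1·4 = -70
  a_8 = 2·-70 + -2·26 + -2·41 + 1·22 = -252
  a_9 = 2·-252 + -2·-70 + -2·26 + 1·41 = -375
  a_10 = 2·-375 + -2·-252 + -2·-70 + 1·26 = -80
  a_11 = 2·-80 + -2·-375 + -2·-252 + 1·-70 = 1024
  a_12 = 2·1024 + -2·-80 + -2·-375 + 1·-252 = 2706

2,-2,-2,1 ; 2706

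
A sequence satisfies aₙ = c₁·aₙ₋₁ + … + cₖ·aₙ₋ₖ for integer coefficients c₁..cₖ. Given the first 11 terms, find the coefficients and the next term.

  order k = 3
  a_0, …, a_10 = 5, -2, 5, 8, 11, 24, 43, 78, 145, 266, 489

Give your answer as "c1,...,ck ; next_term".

1,1,1 ; 900

  a_3 = 1·5 + 1·-2 + 1·5 = 8
  a_4 = 1·8 + 1·5 + 1·-2 = 11
  a_5 = 1·11 + 1·8 + 1·5 = 24
  a_6 = 1·24 + 1·11 + 1·8 = 43
  a_7 = 1·43 + 1·24 + 1·11 = 78
  a_8 = 1·78 + 1·43 + 1·24 = 145
  a_9 = 1·145 + 1·78 + 1·43 = 266
  a_10 = 1·266 + 1·145 + 1·78 = 489
  a_11 = 1·489 + 1·266 + 1·145 = 900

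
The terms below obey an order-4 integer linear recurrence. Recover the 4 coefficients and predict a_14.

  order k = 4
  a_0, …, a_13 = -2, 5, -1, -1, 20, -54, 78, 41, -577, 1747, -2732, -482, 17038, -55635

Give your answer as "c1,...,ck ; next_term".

-3,-4,3,1 ; 94575

  a_4 = -3·-1 + -4·-1 + 3·5 + 1·-2 = 20
  a_5 = -3·20 + -4·-1 + 3·-1 + 1·5 = -54
  a_6 = -3·-54 + -4·20 + 3·-1 + 1·-1 = 78
  a_7 = -3·78 + -4·-54 + 3·20 + 1·-1 = 41
  a_8 = -3·41 + -4·78 + 3·-54 + 1·20 = -577
  a_9 = -3·-577 + -4·41 + 3·78 + 1·-54 = 1747
  a_10 = -3·1747 + -4·-577 + 3·41 + 1·78 = -2732
  a_11 = -3·-2732 + -4·1747 + 3·-577 + 1·41 = -482
  a_12 = -3·-482 + -4·-2732 + 3·1747 + 1·-577 = 17038
  a_13 = -3·17038 + -4·-482 + 3·-2732 + 1·1747 = -55635
  a_14 = -3·-55635 + -4·17038 + 3·-482 + 1·-2732 = 94575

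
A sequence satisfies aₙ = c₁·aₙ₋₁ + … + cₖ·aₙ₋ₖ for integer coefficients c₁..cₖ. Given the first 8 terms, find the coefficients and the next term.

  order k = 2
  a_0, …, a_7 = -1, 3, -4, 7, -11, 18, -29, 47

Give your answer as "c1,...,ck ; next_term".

-1,1 ; -76

  a_2 = -1·3 + 1·-1 = -4
  a_3 = -1·-4 + 1·3 = 7
  a_4 = -1·7 + 1·-4 = -11
  a_5 = -1·-11 + 1·7 = 18
  a_6 = -1·18 + 1·-11 = -29
  a_7 = -1·-29 + 1·18 = 47
  a_8 = -1·47 + 1·-29 = -76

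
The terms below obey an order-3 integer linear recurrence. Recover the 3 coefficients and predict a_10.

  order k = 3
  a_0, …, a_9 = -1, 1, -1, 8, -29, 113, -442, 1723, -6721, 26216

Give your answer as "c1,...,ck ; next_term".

  a_3 = -3·-1 + 3·1 + -2·-1 = 8
  a_4 = -3·8 + 3·-1 + -2·1 = -29
  a_5 = -3·-29 + 3·8 + -2·-1 = 113
  a_6 = -3·113 + 3·-29 + -2·8 = -442
  a_7 = -3·-442 + 3·113 + -2·-29 = 1723
  a_8 = -3·1723 + 3·-442 + -2·113 = -6721
  a_9 = -3·-6721 + 3·1723 + -2·-442 = 26216
  a_10 = -3·26216 + 3·-6721 + -2·1723 = -102257

-3,3,-2 ; -102257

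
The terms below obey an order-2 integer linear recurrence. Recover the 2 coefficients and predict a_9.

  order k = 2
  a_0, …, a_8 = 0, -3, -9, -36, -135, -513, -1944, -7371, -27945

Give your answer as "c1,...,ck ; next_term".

3,3 ; -105948

  a_2 = 3·-3 + 3·0 = -9
  a_3 = 3·-9 + 3·-3 = -36
  a_4 = 3·-36 + 3·-9 = -135
  a_5 = 3·-135 + 3·-36 = -513
  a_6 = 3·-513 + 3·-135 = -1944
  a_7 = 3·-1944 + 3·-513 = -7371
  a_8 = 3·-7371 + 3·-1944 = -27945
  a_9 = 3·-27945 + 3·-7371 = -105948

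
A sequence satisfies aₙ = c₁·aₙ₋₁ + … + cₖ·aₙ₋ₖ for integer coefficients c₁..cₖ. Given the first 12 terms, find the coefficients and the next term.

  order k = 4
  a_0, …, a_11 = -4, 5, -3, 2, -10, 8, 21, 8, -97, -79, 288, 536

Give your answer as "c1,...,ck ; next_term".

  a_4 = 0·2 + -3·-3 + -3·5 + 1·-4 = -10
  a_5 = 0·-10 + -3·2 + -3·-3 + 1·5 = 8
  a_6 = 0·8 + -3·-10 + -3·2 + 1·-3 = 21
  a_7 = 0·21 + -3·8 + -3·-10 + 1·2 = 8
  a_8 = 0·8 + -3·21 + -3·8 + 1·-10 = -97
  a_9 = 0·-97 + -3·8 + -3·21 + 1·8 = -79
  a_10 = 0·-79 + -3·-97 + -3·8 + 1·21 = 288
  a_11 = 0·288 + -3·-79 + -3·-97 + 1·8 = 536
  a_12 = 0·536 + -3·288 + -3·-79 + 1·-97 = -724

0,-3,-3,1 ; -724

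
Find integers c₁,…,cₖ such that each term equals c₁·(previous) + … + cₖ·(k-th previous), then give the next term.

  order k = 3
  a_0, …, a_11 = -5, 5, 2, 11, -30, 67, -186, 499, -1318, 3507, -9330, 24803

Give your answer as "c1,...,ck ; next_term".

  a_3 = -2·2 + 1·5 + -2·-5 = 11
  a_4 = -2·11 + 1·2 + -2·5 = -30
  a_5 = -2·-30 + 1·11 + -2·2 = 67
  a_6 = -2·67 + 1·-30 + -2·11 = -186
  a_7 = -2·-186 + 1·67 + -2·-30 = 499
  a_8 = -2·499 + 1·-186 + -2·67 = -1318
  a_9 = -2·-1318 + 1·499 + -2·-186 = 3507
  a_10 = -2·3507 + 1·-1318 + -2·499 = -9330
  a_11 = -2·-9330 + 1·3507 + -2·-1318 = 24803
  a_12 = -2·24803 + 1·-9330 + -2·3507 = -65950

-2,1,-2 ; -65950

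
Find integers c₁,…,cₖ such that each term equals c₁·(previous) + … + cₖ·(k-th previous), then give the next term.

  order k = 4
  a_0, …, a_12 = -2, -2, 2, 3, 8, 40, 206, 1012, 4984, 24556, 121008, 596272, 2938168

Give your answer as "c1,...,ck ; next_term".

4,4,2,4 ; 14478000

  a_4 = 4·3 + 4·2 + 2·-2 + 4·-2 = 8
  a_5 = 4·8 + 4·3 + 2·2 + 4·-2 = 40
  a_6 = 4·40 + 4·8 + 2·3 + 4·2 = 206
  a_7 = 4·206 + 4·40 + 2·8 + 4·3 = 1012
  a_8 = 4·1012 + 4·206 + 2·40 + 4·8 = 4984
  a_9 = 4·4984 + 4·1012 + 2·206 + 4·40 = 24556
  a_10 = 4·24556 + 4·4984 + 2·1012 + 4·206 = 121008
  a_11 = 4·121008 + 4·24556 + 2·4984 + 4·1012 = 596272
  a_12 = 4·596272 + 4·121008 + 2·24556 + 4·4984 = 2938168
  a_13 = 4·2938168 + 4·596272 + 2·121008 + 4·24556 = 14478000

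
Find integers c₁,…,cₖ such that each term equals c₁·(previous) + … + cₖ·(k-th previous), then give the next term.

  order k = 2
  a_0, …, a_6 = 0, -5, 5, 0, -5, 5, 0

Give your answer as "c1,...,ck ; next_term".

  a_2 = -1·-5 + -1·0 = 5
  a_3 = -1·5 + -1·-5 = 0
  a_4 = -1·0 + -1·5 = -5
  a_5 = -1·-5 + -1·0 = 5
  a_6 = -1·5 + -1·-5 = 0
  a_7 = -1·0 + -1·5 = -5

-1,-1 ; -5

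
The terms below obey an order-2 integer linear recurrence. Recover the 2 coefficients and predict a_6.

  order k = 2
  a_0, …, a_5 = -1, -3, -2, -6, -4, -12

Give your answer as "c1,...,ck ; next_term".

0,2 ; -8

  a_2 = 0·-3 + 2·-1 = -2
  a_3 = 0·-2 + 2·-3 = -6
  a_4 = 0·-6 + 2·-2 = -4
  a_5 = 0·-4 + 2·-6 = -12
  a_6 = 0·-12 + 2·-4 = -8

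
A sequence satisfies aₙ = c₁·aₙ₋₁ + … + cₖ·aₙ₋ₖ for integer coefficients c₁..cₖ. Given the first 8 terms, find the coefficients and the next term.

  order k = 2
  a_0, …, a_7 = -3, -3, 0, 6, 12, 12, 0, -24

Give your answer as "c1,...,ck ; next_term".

  a_2 = 2·-3 + -2·-3 = 0
  a_3 = 2·0 + -2·-3 = 6
  a_4 = 2·6 + -2·0 = 12
  a_5 = 2·12 + -2·6 = 12
  a_6 = 2·12 + -2·12 = 0
  a_7 = 2·0 + -2·12 = -24
  a_8 = 2·-24 + -2·0 = -48

2,-2 ; -48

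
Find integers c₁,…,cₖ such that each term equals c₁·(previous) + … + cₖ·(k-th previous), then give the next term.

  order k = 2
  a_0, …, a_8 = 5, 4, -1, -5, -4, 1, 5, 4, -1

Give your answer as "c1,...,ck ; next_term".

1,-1 ; -5

  a_2 = 1·4 + -1·5 = -1
  a_3 = 1·-1 + -1·4 = -5
  a_4 = 1·-5 + -1·-1 = -4
  a_5 = 1·-4 + -1·-5 = 1
  a_6 = 1·1 + -1·-4 = 5
  a_7 = 1·5 + -1·1 = 4
  a_8 = 1·4 + -1·5 = -1
  a_9 = 1·-1 + -1·4 = -5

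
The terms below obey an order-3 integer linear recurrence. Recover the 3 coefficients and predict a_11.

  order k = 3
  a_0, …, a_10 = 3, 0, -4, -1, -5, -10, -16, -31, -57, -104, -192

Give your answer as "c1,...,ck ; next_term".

  a_3 = 1·-4 + 1·0 + 1·3 = -1
  a_4 = 1·-1 + 1·-4 + 1·0 = -5
  a_5 = 1·-5 + 1·-1 + 1·-4 = -10
  a_6 = 1·-10 + 1·-5 + 1·-1 = -16
  a_7 = 1·-16 + 1·-10 + 1·-5 = -31
  a_8 = 1·-31 + 1·-16 + 1·-10 = -57
  a_9 = 1·-57 + 1·-31 + 1·-16 = -104
  a_10 = 1·-104 + 1·-57 + 1·-31 = -192
  a_11 = 1·-192 + 1·-104 + 1·-57 = -353

1,1,1 ; -353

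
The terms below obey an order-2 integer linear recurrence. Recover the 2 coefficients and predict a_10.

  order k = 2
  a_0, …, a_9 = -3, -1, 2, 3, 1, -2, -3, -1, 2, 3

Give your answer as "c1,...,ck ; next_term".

1,-1 ; 1

  a_2 = 1·-1 + -1·-3 = 2
  a_3 = 1·2 + -1·-1 = 3
  a_4 = 1·3 + -1·2 = 1
  a_5 = 1·1 + -1·3 = -2
  a_6 = 1·-2 + -1·1 = -3
  a_7 = 1·-3 + -1·-2 = -1
  a_8 = 1·-1 + -1·-3 = 2
  a_9 = 1·2 + -1·-1 = 3
  a_10 = 1·3 + -1·2 = 1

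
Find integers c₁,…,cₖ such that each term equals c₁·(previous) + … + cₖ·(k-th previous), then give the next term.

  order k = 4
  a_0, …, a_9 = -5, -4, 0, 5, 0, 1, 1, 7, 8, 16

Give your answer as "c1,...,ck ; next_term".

1,1,0,1 ; 25

  a_4 = 1·5 + 1·0 + 0·-4 + 1·-5 = 0
  a_5 = 1·0 + 1·5 + 0·0 + 1·-4 = 1
  a_6 = 1·1 + 1·0 + 0·5 + 1·0 = 1
  a_7 = 1·1 + 1·1 + 0·0 + 1·5 = 7
  a_8 = 1·7 + 1·1 + 0·1 + 1·0 = 8
  a_9 = 1·8 + 1·7 + 0·1 + 1·1 = 16
  a_10 = 1·16 + 1·8 + 0·7 + 1·1 = 25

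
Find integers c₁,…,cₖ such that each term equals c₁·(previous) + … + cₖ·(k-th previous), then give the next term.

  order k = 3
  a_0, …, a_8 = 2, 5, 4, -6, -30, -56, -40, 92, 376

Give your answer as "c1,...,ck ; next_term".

  a_3 = 2·4 + -2·5 + -2·2 = -6
  a_4 = 2·-6 + -2·4 + -2·5 = -30
  a_5 = 2·-30 + -2·-6 + -2·4 = -56
  a_6 = 2·-56 + -2·-30 + -2·-6 = -40
  a_7 = 2·-40 + -2·-56 + -2·-30 = 92
  a_8 = 2·92 + -2·-40 + -2·-56 = 376
  a_9 = 2·376 + -2·92 + -2·-40 = 648

2,-2,-2 ; 648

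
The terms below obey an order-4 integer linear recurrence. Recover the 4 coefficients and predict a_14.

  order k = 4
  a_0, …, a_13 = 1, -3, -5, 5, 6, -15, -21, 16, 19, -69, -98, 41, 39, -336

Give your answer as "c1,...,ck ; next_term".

  a_4 = 1·5 + -1·-5 + 2·-3 + 2·1 = 6
  a_5 = 1·6 + -1·5 + 2·-5 + 2·-3 = -15
  a_6 = 1·-15 + -1·6 + 2·5 + 2·-5 = -21
  a_7 = 1·-21 + -1·-15 + 2·6 + 2·5 = 16
  a_8 = 1·16 + -1·-21 + 2·-15 + 2·6 = 19
  a_9 = 1·19 + -1·16 + 2·-21 + 2·-15 = -69
  a_10 = 1·-69 + -1·19 + 2·16 + 2·-21 = -98
  a_11 = 1·-98 + -1·-69 + 2·19 + 2·16 = 41
  a_12 = 1·41 + -1·-98 + 2·-69 + 2·19 = 39
  a_13 = 1·39 + -1·41 + 2·-98 + 2·-69 = -336
  a_14 = 1·-336 + -1·39 + 2·41 + 2·-98 = -489

1,-1,2,2 ; -489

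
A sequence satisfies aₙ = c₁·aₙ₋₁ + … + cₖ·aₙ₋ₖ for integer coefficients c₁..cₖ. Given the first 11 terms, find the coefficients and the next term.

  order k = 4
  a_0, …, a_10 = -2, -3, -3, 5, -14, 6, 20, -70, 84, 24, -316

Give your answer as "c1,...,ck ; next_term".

-2,-2,2,2 ; 612

  a_4 = -2·5 + -2·-3 + 2·-3 + 2·-2 = -14
  a_5 = -2·-14 + -2·5 + 2·-3 + 2·-3 = 6
  a_6 = -2·6 + -2·-14 + 2·5 + 2·-3 = 20
  a_7 = -2·20 + -2·6 + 2·-14 + 2·5 = -70
  a_8 = -2·-70 + -2·20 + 2·6 + 2·-14 = 84
  a_9 = -2·84 + -2·-70 + 2·20 + 2·6 = 24
  a_10 = -2·24 + -2·84 + 2·-70 + 2·20 = -316
  a_11 = -2·-316 + -2·24 + 2·84 + 2·-70 = 612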